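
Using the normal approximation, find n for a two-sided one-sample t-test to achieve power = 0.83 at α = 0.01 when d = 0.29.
n = 149

Sample size formula (one-sample t-test, normal approximation):
n = ((z_{α/2} + z_β) / d)²

z_{α/2} = 2.576 (for α = 0.01, two-sided)
z_β = 0.954 (for power = 0.83)
d = 0.29

n = ((2.576 + 0.954) / 0.29)²
n = (12.172)²
n ≈ 148.16
Round up to the next whole number: n = 149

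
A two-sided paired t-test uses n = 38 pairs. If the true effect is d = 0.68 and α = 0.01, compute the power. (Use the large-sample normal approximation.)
Power ≈ 0.95

Power calculation (paired t-test, normal approximation):
z_β = d · √n - z_{α/2}
z_β = 0.68 · √38 - 2.576
z_β = 0.68 · 6.164 - 2.576
z_β = 1.616

Power = Φ(z_β) = Φ(1.616) ≈ 0.947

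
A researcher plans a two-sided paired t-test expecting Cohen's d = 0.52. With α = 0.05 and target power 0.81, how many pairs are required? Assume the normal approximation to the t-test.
n = 30 pairs

Sample size formula (paired t-test, normal approximation):
n = ((z_{α/2} + z_β) / d)²

z_{α/2} = 1.960 (for α = 0.05, two-sided)
z_β = 0.878 (for power = 0.81)
d = 0.52

n = ((1.960 + 0.878) / 0.52)²
n = (5.458)²
n ≈ 29.79
Round up to the next whole number: n = 30 pairs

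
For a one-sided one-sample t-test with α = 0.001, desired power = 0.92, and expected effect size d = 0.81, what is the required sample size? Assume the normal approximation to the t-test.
n = 31

Sample size formula (one-sample t-test, normal approximation):
n = ((z_α + z_β) / d)²

z_α = 3.090 (for α = 0.001, one-sided)
z_β = 1.405 (for power = 0.92)
d = 0.81

n = ((3.090 + 1.405) / 0.81)²
n = (5.549)²
n ≈ 30.79
Round up to the next whole number: n = 31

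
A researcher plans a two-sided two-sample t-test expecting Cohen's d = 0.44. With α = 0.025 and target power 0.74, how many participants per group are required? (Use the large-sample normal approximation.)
n = 86 per group

Sample size formula (two-sample t-test, normal approximation):
n = 2 · ((z_{α/2} + z_β) / d)²

z_{α/2} = 2.241 (for α = 0.025, two-sided)
z_β = 0.643 (for power = 0.74)
d = 0.44

n = 2 · ((2.241 + 0.643) / 0.44)²
n = 2 · (6.555)²
n ≈ 85.94
Round up to the next whole number: n = 86 per group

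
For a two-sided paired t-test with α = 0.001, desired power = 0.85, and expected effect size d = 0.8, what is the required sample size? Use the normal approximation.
n = 30 pairs

Sample size formula (paired t-test, normal approximation):
n = ((z_{α/2} + z_β) / d)²

z_{α/2} = 3.291 (for α = 0.001, two-sided)
z_β = 1.036 (for power = 0.85)
d = 0.8

n = ((3.291 + 1.036) / 0.8)²
n = (5.409)²
n ≈ 29.26
Round up to the next whole number: n = 30 pairs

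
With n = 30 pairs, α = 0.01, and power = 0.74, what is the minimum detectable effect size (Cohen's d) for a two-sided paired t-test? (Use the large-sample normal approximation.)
d ≈ 0.59

Minimum detectable effect (paired t-test, normal approximation):
d = (z_{α/2} + z_β) / √n
d = (2.576 + 0.643) / √30
d = 3.219 / 5.477
d ≈ 0.59

By Cohen's convention (0.2 small / 0.5 medium / 0.8 large): medium effect.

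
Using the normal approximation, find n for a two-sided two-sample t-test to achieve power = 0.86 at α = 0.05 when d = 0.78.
n = 31 per group

Sample size formula (two-sample t-test, normal approximation):
n = 2 · ((z_{α/2} + z_β) / d)²

z_{α/2} = 1.960 (for α = 0.05, two-sided)
z_β = 1.080 (for power = 0.86)
d = 0.78

n = 2 · ((1.960 + 1.080) / 0.78)²
n = 2 · (3.897)²
n ≈ 30.37
Round up to the next whole number: n = 31 per group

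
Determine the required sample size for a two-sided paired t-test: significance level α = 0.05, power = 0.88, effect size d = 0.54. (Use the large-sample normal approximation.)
n = 34 pairs

Sample size formula (paired t-test, normal approximation):
n = ((z_{α/2} + z_β) / d)²

z_{α/2} = 1.960 (for α = 0.05, two-sided)
z_β = 1.175 (for power = 0.88)
d = 0.54

n = ((1.960 + 1.175) / 0.54)²
n = (5.806)²
n ≈ 33.71
Round up to the next whole number: n = 34 pairs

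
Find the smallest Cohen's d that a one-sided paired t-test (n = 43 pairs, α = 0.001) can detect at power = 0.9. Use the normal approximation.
d ≈ 0.67

Minimum detectable effect (paired t-test, normal approximation):
d = (z_α + z_β) / √n
d = (3.090 + 1.282) / √43
d = 4.372 / 6.557
d ≈ 0.67

By Cohen's convention (0.2 small / 0.5 medium / 0.8 large): medium effect.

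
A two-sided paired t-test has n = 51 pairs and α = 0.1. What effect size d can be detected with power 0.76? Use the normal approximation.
d ≈ 0.33

Minimum detectable effect (paired t-test, normal approximation):
d = (z_{α/2} + z_β) / √n
d = (1.645 + 0.706) / √51
d = 2.351 / 7.141
d ≈ 0.33

By Cohen's convention (0.2 small / 0.5 medium / 0.8 large): small effect.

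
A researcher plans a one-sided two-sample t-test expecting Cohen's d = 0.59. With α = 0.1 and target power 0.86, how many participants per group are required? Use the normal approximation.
n = 33 per group

Sample size formula (two-sample t-test, normal approximation):
n = 2 · ((z_α + z_β) / d)²

z_α = 1.282 (for α = 0.1, one-sided)
z_β = 1.080 (for power = 0.86)
d = 0.59

n = 2 · ((1.282 + 1.080) / 0.59)²
n = 2 · (4.003)²
n ≈ 32.05
Round up to the next whole number: n = 33 per group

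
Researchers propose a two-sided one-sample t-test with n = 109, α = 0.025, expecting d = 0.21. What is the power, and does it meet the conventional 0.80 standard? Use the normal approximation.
Power ≈ 0.48; the study is underpowered (power < 0.80)

Power calculation (one-sample t-test, normal approximation):
z_β = d · √n - z_{α/2}
z_β = 0.21 · √109 - 2.241
z_β = 0.21 · 10.440 - 2.241
z_β = -0.049

Power = Φ(z_β) = Φ(-0.049) ≈ 0.480

Effect size d = 0.21 is small by Cohen's convention (0.2/0.5/0.8).

Threshold: power ≥ 0.80 is conventionally adequate.
Power ≈ 0.48 → the study is underpowered (power < 0.80).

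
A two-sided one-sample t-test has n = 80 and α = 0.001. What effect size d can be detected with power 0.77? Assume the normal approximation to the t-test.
d ≈ 0.45

Minimum detectable effect (one-sample t-test, normal approximation):
d = (z_{α/2} + z_β) / √n
d = (3.291 + 0.739) / √80
d = 4.029 / 8.944
d ≈ 0.45

By Cohen's convention (0.2 small / 0.5 medium / 0.8 large): small effect.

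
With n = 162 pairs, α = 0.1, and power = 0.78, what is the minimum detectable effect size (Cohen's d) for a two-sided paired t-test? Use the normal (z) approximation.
d ≈ 0.19

Minimum detectable effect (paired t-test, normal approximation):
d = (z_{α/2} + z_β) / √n
d = (1.645 + 0.772) / √162
d = 2.417 / 12.728
d ≈ 0.19

By Cohen's convention (0.2 small / 0.5 medium / 0.8 large): very small effect.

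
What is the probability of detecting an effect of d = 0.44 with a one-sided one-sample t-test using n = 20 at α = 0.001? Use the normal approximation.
Power ≈ 0.13

Power calculation (one-sample t-test, normal approximation):
z_β = d · √n - z_α
z_β = 0.44 · √20 - 3.090
z_β = 0.44 · 4.472 - 3.090
z_β = -1.122

Power = Φ(z_β) = Φ(-1.122) ≈ 0.131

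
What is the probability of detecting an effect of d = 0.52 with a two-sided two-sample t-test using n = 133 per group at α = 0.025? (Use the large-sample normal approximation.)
Power ≈ 0.98

Power calculation (two-sample t-test, normal approximation):
z_β = d · √(n/2) - z_{α/2}
z_β = 0.52 · √(133/2) - 2.241
z_β = 0.52 · 8.155 - 2.241
z_β = 1.999

Power = Φ(z_β) = Φ(1.999) ≈ 0.977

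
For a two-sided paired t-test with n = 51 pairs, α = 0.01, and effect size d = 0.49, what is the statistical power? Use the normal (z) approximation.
Power ≈ 0.82

Power calculation (paired t-test, normal approximation):
z_β = d · √n - z_{α/2}
z_β = 0.49 · √51 - 2.576
z_β = 0.49 · 7.141 - 2.576
z_β = 0.923

Power = Φ(z_β) = Φ(0.923) ≈ 0.822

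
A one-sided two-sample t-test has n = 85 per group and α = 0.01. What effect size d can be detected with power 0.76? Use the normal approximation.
d ≈ 0.47

Minimum detectable effect (two-sample t-test, normal approximation):
d = (z_α + z_β) / √(n/2)
d = (2.326 + 0.706) / √(85/2)
d = 3.033 / 6.519
d ≈ 0.47

By Cohen's convention (0.2 small / 0.5 medium / 0.8 large): small effect.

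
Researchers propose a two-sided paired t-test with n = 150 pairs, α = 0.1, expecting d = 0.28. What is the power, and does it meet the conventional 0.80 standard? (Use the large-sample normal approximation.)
Power ≈ 0.96; the study is adequately powered (power ≥ 0.80)

Power calculation (paired t-test, normal approximation):
z_β = d · √n - z_{α/2}
z_β = 0.28 · √150 - 1.645
z_β = 0.28 · 12.247 - 1.645
z_β = 1.784

Power = Φ(z_β) = Φ(1.784) ≈ 0.963

Effect size d = 0.28 is small by Cohen's convention (0.2/0.5/0.8).

Threshold: power ≥ 0.80 is conventionally adequate.
Power ≈ 0.96 → the study is adequately powered (power ≥ 0.80).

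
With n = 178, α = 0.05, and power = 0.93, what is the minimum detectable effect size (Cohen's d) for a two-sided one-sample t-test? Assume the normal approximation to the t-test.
d ≈ 0.26

Minimum detectable effect (one-sample t-test, normal approximation):
d = (z_{α/2} + z_β) / √n
d = (1.960 + 1.476) / √178
d = 3.436 / 13.342
d ≈ 0.26

By Cohen's convention (0.2 small / 0.5 medium / 0.8 large): small effect.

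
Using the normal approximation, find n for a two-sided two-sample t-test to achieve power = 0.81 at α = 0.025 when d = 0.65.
n = 47 per group

Sample size formula (two-sample t-test, normal approximation):
n = 2 · ((z_{α/2} + z_β) / d)²

z_{α/2} = 2.241 (for α = 0.025, two-sided)
z_β = 0.878 (for power = 0.81)
d = 0.65

n = 2 · ((2.241 + 0.878) / 0.65)²
n = 2 · (4.798)²
n ≈ 46.04
Round up to the next whole number: n = 47 per group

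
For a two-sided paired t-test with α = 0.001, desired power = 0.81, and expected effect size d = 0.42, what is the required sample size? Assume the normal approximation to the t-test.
n = 99 pairs

Sample size formula (paired t-test, normal approximation):
n = ((z_{α/2} + z_β) / d)²

z_{α/2} = 3.291 (for α = 0.001, two-sided)
z_β = 0.878 (for power = 0.81)
d = 0.42

n = ((3.291 + 0.878) / 0.42)²
n = (9.926)²
n ≈ 98.53
Round up to the next whole number: n = 99 pairs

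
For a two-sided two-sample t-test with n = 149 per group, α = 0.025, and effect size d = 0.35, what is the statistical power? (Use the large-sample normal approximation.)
Power ≈ 0.78

Power calculation (two-sample t-test, normal approximation):
z_β = d · √(n/2) - z_{α/2}
z_β = 0.35 · √(149/2) - 2.241
z_β = 0.35 · 8.631 - 2.241
z_β = 0.780

Power = Φ(z_β) = Φ(0.780) ≈ 0.782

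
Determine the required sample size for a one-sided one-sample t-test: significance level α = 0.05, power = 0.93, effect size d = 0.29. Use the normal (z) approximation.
n = 116

Sample size formula (one-sample t-test, normal approximation):
n = ((z_α + z_β) / d)²

z_α = 1.645 (for α = 0.05, one-sided)
z_β = 1.476 (for power = 0.93)
d = 0.29

n = ((1.645 + 1.476) / 0.29)²
n = (10.762)²
n ≈ 115.82
Round up to the next whole number: n = 116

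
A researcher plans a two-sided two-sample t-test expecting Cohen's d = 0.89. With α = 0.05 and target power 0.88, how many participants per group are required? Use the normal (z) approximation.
n = 25 per group

Sample size formula (two-sample t-test, normal approximation):
n = 2 · ((z_{α/2} + z_β) / d)²

z_{α/2} = 1.960 (for α = 0.05, two-sided)
z_β = 1.175 (for power = 0.88)
d = 0.89

n = 2 · ((1.960 + 1.175) / 0.89)²
n = 2 · (3.522)²
n ≈ 24.81
Round up to the next whole number: n = 25 per group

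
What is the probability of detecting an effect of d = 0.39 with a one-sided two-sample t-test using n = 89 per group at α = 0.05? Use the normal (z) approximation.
Power ≈ 0.83

Power calculation (two-sample t-test, normal approximation):
z_β = d · √(n/2) - z_α
z_β = 0.39 · √(89/2) - 1.645
z_β = 0.39 · 6.671 - 1.645
z_β = 0.957

Power = Φ(z_β) = Φ(0.957) ≈ 0.831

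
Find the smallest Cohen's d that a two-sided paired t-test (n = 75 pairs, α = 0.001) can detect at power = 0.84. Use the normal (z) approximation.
d ≈ 0.49

Minimum detectable effect (paired t-test, normal approximation):
d = (z_{α/2} + z_β) / √n
d = (3.291 + 0.994) / √75
d = 4.285 / 8.660
d ≈ 0.49

By Cohen's convention (0.2 small / 0.5 medium / 0.8 large): small effect.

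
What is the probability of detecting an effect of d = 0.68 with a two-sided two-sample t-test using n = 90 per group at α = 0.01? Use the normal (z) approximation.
Power ≈ 0.98

Power calculation (two-sample t-test, normal approximation):
z_β = d · √(n/2) - z_{α/2}
z_β = 0.68 · √(90/2) - 2.576
z_β = 0.68 · 6.708 - 2.576
z_β = 1.986

Power = Φ(z_β) = Φ(1.986) ≈ 0.976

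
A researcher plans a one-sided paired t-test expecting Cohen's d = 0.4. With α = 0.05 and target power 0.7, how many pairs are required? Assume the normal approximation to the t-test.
n = 30 pairs

Sample size formula (paired t-test, normal approximation):
n = ((z_α + z_β) / d)²

z_α = 1.645 (for α = 0.05, one-sided)
z_β = 0.524 (for power = 0.7)
d = 0.4

n = ((1.645 + 0.524) / 0.4)²
n = (5.423)²
n ≈ 29.41
Round up to the next whole number: n = 30 pairs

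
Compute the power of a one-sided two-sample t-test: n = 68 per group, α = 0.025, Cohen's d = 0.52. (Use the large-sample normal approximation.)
Power ≈ 0.86

Power calculation (two-sample t-test, normal approximation):
z_β = d · √(n/2) - z_α
z_β = 0.52 · √(68/2) - 1.960
z_β = 0.52 · 5.831 - 1.960
z_β = 1.072

Power = Φ(z_β) = Φ(1.072) ≈ 0.858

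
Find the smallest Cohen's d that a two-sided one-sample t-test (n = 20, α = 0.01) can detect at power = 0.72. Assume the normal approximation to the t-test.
d ≈ 0.71

Minimum detectable effect (one-sample t-test, normal approximation):
d = (z_{α/2} + z_β) / √n
d = (2.576 + 0.583) / √20
d = 3.159 / 4.472
d ≈ 0.71

By Cohen's convention (0.2 small / 0.5 medium / 0.8 large): medium effect.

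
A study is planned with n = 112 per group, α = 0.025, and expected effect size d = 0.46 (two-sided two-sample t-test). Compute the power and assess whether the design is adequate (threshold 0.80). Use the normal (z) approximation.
Power ≈ 0.89; the study is adequately powered (power ≥ 0.80)

Power calculation (two-sample t-test, normal approximation):
z_β = d · √(n/2) - z_{α/2}
z_β = 0.46 · √(112/2) - 2.241
z_β = 0.46 · 7.483 - 2.241
z_β = 1.201

Power = Φ(z_β) = Φ(1.201) ≈ 0.885

Effect size d = 0.46 is small by Cohen's convention (0.2/0.5/0.8).

Threshold: power ≥ 0.80 is conventionally adequate.
Power ≈ 0.89 → the study is adequately powered (power ≥ 0.80).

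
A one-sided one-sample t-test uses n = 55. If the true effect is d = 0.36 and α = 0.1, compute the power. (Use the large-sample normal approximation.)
Power ≈ 0.92

Power calculation (one-sample t-test, normal approximation):
z_β = d · √n - z_α
z_β = 0.36 · √55 - 1.282
z_β = 0.36 · 7.416 - 1.282
z_β = 1.388

Power = Φ(z_β) = Φ(1.388) ≈ 0.917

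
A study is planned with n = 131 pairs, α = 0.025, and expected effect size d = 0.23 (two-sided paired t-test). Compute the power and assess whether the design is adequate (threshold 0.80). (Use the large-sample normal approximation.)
Power ≈ 0.65; the study is underpowered (power < 0.80)

Power calculation (paired t-test, normal approximation):
z_β = d · √n - z_{α/2}
z_β = 0.23 · √131 - 2.241
z_β = 0.23 · 11.446 - 2.241
z_β = 0.391

Power = Φ(z_β) = Φ(0.391) ≈ 0.652

Effect size d = 0.23 is small by Cohen's convention (0.2/0.5/0.8).

Threshold: power ≥ 0.80 is conventionally adequate.
Power ≈ 0.65 → the study is underpowered (power < 0.80).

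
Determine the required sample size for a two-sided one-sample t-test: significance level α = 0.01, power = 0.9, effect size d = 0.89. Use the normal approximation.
n = 19

Sample size formula (one-sample t-test, normal approximation):
n = ((z_{α/2} + z_β) / d)²

z_{α/2} = 2.576 (for α = 0.01, two-sided)
z_β = 1.282 (for power = 0.9)
d = 0.89

n = ((2.576 + 1.282) / 0.89)²
n = (4.335)²
n ≈ 18.79
Round up to the next whole number: n = 19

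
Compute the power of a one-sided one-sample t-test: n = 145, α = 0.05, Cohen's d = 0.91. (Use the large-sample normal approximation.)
Power ≈ 1.00

Power calculation (one-sample t-test, normal approximation):
z_β = d · √n - z_α
z_β = 0.91 · √145 - 1.645
z_β = 0.91 · 12.042 - 1.645
z_β = 9.313

Power = Φ(z_β) = Φ(9.313) ≈ 1.000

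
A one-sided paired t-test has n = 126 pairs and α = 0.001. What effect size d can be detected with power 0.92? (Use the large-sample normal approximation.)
d ≈ 0.40

Minimum detectable effect (paired t-test, normal approximation):
d = (z_α + z_β) / √n
d = (3.090 + 1.405) / √126
d = 4.495 / 11.225
d ≈ 0.40

By Cohen's convention (0.2 small / 0.5 medium / 0.8 large): small effect.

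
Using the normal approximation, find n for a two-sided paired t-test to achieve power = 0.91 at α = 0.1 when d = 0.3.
n = 100 pairs

Sample size formula (paired t-test, normal approximation):
n = ((z_{α/2} + z_β) / d)²

z_{α/2} = 1.645 (for α = 0.1, two-sided)
z_β = 1.341 (for power = 0.91)
d = 0.3

n = ((1.645 + 1.341) / 0.3)²
n = (9.953)²
n ≈ 99.06
Round up to the next whole number: n = 100 pairs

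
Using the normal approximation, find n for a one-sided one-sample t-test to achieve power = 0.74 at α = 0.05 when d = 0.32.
n = 52

Sample size formula (one-sample t-test, normal approximation):
n = ((z_α + z_β) / d)²

z_α = 1.645 (for α = 0.05, one-sided)
z_β = 0.643 (for power = 0.74)
d = 0.32

n = ((1.645 + 0.643) / 0.32)²
n = (7.150)²
n ≈ 51.12
Round up to the next whole number: n = 52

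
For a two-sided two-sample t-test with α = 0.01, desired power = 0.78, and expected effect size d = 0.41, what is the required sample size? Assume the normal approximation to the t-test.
n = 134 per group

Sample size formula (two-sample t-test, normal approximation):
n = 2 · ((z_{α/2} + z_β) / d)²

z_{α/2} = 2.576 (for α = 0.01, two-sided)
z_β = 0.772 (for power = 0.78)
d = 0.41

n = 2 · ((2.576 + 0.772) / 0.41)²
n = 2 · (8.166)²
n ≈ 133.37
Round up to the next whole number: n = 134 per group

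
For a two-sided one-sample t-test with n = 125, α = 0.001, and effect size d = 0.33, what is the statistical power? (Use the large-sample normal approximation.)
Power ≈ 0.66

Power calculation (one-sample t-test, normal approximation):
z_β = d · √n - z_{α/2}
z_β = 0.33 · √125 - 3.291
z_β = 0.33 · 11.180 - 3.291
z_β = 0.399

Power = Φ(z_β) = Φ(0.399) ≈ 0.655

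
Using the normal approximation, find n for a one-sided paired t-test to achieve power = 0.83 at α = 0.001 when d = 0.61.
n = 44 pairs

Sample size formula (paired t-test, normal approximation):
n = ((z_α + z_β) / d)²

z_α = 3.090 (for α = 0.001, one-sided)
z_β = 0.954 (for power = 0.83)
d = 0.61

n = ((3.090 + 0.954) / 0.61)²
n = (6.630)²
n ≈ 43.96
Round up to the next whole number: n = 44 pairs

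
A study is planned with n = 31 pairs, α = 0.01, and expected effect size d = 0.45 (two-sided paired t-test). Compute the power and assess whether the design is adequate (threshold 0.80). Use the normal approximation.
Power ≈ 0.47; the study is underpowered (power < 0.80)

Power calculation (paired t-test, normal approximation):
z_β = d · √n - z_{α/2}
z_β = 0.45 · √31 - 2.576
z_β = 0.45 · 5.568 - 2.576
z_β = -0.070

Power = Φ(z_β) = Φ(-0.070) ≈ 0.472

Effect size d = 0.45 is small by Cohen's convention (0.2/0.5/0.8).

Threshold: power ≥ 0.80 is conventionally adequate.
Power ≈ 0.47 → the study is underpowered (power < 0.80).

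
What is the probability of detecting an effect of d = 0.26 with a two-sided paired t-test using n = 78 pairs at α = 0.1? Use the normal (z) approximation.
Power ≈ 0.74

Power calculation (paired t-test, normal approximation):
z_β = d · √n - z_{α/2}
z_β = 0.26 · √78 - 1.645
z_β = 0.26 · 8.832 - 1.645
z_β = 0.651

Power = Φ(z_β) = Φ(0.651) ≈ 0.743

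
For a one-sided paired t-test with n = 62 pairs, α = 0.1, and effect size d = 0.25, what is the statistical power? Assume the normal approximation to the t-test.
Power ≈ 0.75

Power calculation (paired t-test, normal approximation):
z_β = d · √n - z_α
z_β = 0.25 · √62 - 1.282
z_β = 0.25 · 7.874 - 1.282
z_β = 0.687

Power = Φ(z_β) = Φ(0.687) ≈ 0.754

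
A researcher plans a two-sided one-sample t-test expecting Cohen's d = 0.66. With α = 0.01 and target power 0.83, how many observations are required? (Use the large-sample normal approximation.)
n = 29

Sample size formula (one-sample t-test, normal approximation):
n = ((z_{α/2} + z_β) / d)²

z_{α/2} = 2.576 (for α = 0.01, two-sided)
z_β = 0.954 (for power = 0.83)
d = 0.66

n = ((2.576 + 0.954) / 0.66)²
n = (5.348)²
n ≈ 28.60
Round up to the next whole number: n = 29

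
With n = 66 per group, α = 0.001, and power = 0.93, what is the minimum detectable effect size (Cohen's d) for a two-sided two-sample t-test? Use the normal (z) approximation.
d ≈ 0.83

Minimum detectable effect (two-sample t-test, normal approximation):
d = (z_{α/2} + z_β) / √(n/2)
d = (3.291 + 1.476) / √(66/2)
d = 4.766 / 5.745
d ≈ 0.83

By Cohen's convention (0.2 small / 0.5 medium / 0.8 large): large effect.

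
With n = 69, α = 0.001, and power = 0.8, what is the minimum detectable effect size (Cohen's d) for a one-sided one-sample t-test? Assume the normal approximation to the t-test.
d ≈ 0.47

Minimum detectable effect (one-sample t-test, normal approximation):
d = (z_α + z_β) / √n
d = (3.090 + 0.842) / √69
d = 3.932 / 8.307
d ≈ 0.47

By Cohen's convention (0.2 small / 0.5 medium / 0.8 large): small effect.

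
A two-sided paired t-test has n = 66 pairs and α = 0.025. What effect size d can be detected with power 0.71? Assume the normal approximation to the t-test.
d ≈ 0.34

Minimum detectable effect (paired t-test, normal approximation):
d = (z_{α/2} + z_β) / √n
d = (2.241 + 0.553) / √66
d = 2.795 / 8.124
d ≈ 0.34

By Cohen's convention (0.2 small / 0.5 medium / 0.8 large): small effect.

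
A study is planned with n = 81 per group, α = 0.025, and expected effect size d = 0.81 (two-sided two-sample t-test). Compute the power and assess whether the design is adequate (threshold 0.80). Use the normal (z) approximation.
Power ≈ 1.00; the study is adequately powered (power ≥ 0.80)

Power calculation (two-sample t-test, normal approximation):
z_β = d · √(n/2) - z_{α/2}
z_β = 0.81 · √(81/2) - 2.241
z_β = 0.81 · 6.364 - 2.241
z_β = 2.913

Power = Φ(z_β) = Φ(2.913) ≈ 0.998

Effect size d = 0.81 is large by Cohen's convention (0.2/0.5/0.8).

Threshold: power ≥ 0.80 is conventionally adequate.
Power ≈ 1.00 → the study is adequately powered (power ≥ 0.80).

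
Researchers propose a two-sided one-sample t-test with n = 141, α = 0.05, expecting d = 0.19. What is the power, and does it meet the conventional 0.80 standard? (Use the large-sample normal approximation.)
Power ≈ 0.62; the study is underpowered (power < 0.80)

Power calculation (one-sample t-test, normal approximation):
z_β = d · √n - z_{α/2}
z_β = 0.19 · √141 - 1.960
z_β = 0.19 · 11.874 - 1.960
z_β = 0.296

Power = Φ(z_β) = Φ(0.296) ≈ 0.616

Effect size d = 0.19 is very small by Cohen's convention (0.2/0.5/0.8).

Threshold: power ≥ 0.80 is conventionally adequate.
Power ≈ 0.62 → the study is underpowered (power < 0.80).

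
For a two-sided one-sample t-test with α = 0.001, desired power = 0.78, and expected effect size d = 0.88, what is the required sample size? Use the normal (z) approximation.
n = 22

Sample size formula (one-sample t-test, normal approximation):
n = ((z_{α/2} + z_β) / d)²

z_{α/2} = 3.291 (for α = 0.001, two-sided)
z_β = 0.772 (for power = 0.78)
d = 0.88

n = ((3.291 + 0.772) / 0.88)²
n = (4.617)²
n ≈ 21.32
Round up to the next whole number: n = 22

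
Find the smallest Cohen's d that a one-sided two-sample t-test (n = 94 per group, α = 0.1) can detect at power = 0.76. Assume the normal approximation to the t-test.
d ≈ 0.29

Minimum detectable effect (two-sample t-test, normal approximation):
d = (z_α + z_β) / √(n/2)
d = (1.282 + 0.706) / √(94/2)
d = 1.988 / 6.856
d ≈ 0.29

By Cohen's convention (0.2 small / 0.5 medium / 0.8 large): small effect.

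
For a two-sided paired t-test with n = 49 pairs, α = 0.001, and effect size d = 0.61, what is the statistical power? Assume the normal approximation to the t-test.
Power ≈ 0.84

Power calculation (paired t-test, normal approximation):
z_β = d · √n - z_{α/2}
z_β = 0.61 · √49 - 3.291
z_β = 0.61 · 7.000 - 3.291
z_β = 0.979

Power = Φ(z_β) = Φ(0.979) ≈ 0.836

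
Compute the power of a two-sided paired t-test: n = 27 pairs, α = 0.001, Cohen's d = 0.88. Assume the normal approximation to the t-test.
Power ≈ 0.90

Power calculation (paired t-test, normal approximation):
z_β = d · √n - z_{α/2}
z_β = 0.88 · √27 - 3.291
z_β = 0.88 · 5.196 - 3.291
z_β = 1.282

Power = Φ(z_β) = Φ(1.282) ≈ 0.900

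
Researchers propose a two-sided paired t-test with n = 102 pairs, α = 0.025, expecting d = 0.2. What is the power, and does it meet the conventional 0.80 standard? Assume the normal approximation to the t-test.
Power ≈ 0.41; the study is underpowered (power < 0.80)

Power calculation (paired t-test, normal approximation):
z_β = d · √n - z_{α/2}
z_β = 0.2 · √102 - 2.241
z_β = 0.2 · 10.100 - 2.241
z_β = -0.222

Power = Φ(z_β) = Φ(-0.222) ≈ 0.412

Effect size d = 0.2 is small by Cohen's convention (0.2/0.5/0.8).

Threshold: power ≥ 0.80 is conventionally adequate.
Power ≈ 0.41 → the study is underpowered (power < 0.80).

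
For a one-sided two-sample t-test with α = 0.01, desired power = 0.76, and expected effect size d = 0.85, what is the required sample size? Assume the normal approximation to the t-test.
n = 26 per group

Sample size formula (two-sample t-test, normal approximation):
n = 2 · ((z_α + z_β) / d)²

z_α = 2.326 (for α = 0.01, one-sided)
z_β = 0.706 (for power = 0.76)
d = 0.85

n = 2 · ((2.326 + 0.706) / 0.85)²
n = 2 · (3.567)²
n ≈ 25.45
Round up to the next whole number: n = 26 per group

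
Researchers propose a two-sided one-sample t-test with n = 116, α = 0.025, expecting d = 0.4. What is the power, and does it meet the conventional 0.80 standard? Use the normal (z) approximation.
Power ≈ 0.98; the study is adequately powered (power ≥ 0.80)

Power calculation (one-sample t-test, normal approximation):
z_β = d · √n - z_{α/2}
z_β = 0.4 · √116 - 2.241
z_β = 0.4 · 10.770 - 2.241
z_β = 2.067

Power = Φ(z_β) = Φ(2.067) ≈ 0.981

Effect size d = 0.4 is small by Cohen's convention (0.2/0.5/0.8).

Threshold: power ≥ 0.80 is conventionally adequate.
Power ≈ 0.98 → the study is adequately powered (power ≥ 0.80).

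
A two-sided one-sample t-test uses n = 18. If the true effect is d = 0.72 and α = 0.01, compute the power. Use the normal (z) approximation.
Power ≈ 0.68

Power calculation (one-sample t-test, normal approximation):
z_β = d · √n - z_{α/2}
z_β = 0.72 · √18 - 2.576
z_β = 0.72 · 4.243 - 2.576
z_β = 0.479

Power = Φ(z_β) = Φ(0.479) ≈ 0.684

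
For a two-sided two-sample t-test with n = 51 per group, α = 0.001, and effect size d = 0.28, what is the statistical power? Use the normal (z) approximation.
Power ≈ 0.03

Power calculation (two-sample t-test, normal approximation):
z_β = d · √(n/2) - z_{α/2}
z_β = 0.28 · √(51/2) - 3.291
z_β = 0.28 · 5.050 - 3.291
z_β = -1.877

Power = Φ(z_β) = Φ(-1.877) ≈ 0.030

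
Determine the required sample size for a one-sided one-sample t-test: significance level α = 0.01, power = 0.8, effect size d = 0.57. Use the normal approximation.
n = 31

Sample size formula (one-sample t-test, normal approximation):
n = ((z_α + z_β) / d)²

z_α = 2.326 (for α = 0.01, one-sided)
z_β = 0.842 (for power = 0.8)
d = 0.57

n = ((2.326 + 0.842) / 0.57)²
n = (5.558)²
n ≈ 30.89
Round up to the next whole number: n = 31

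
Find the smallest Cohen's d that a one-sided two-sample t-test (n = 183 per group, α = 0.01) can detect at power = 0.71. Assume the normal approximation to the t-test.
d ≈ 0.30

Minimum detectable effect (two-sample t-test, normal approximation):
d = (z_α + z_β) / √(n/2)
d = (2.326 + 0.553) / √(183/2)
d = 2.880 / 9.566
d ≈ 0.30

By Cohen's convention (0.2 small / 0.5 medium / 0.8 large): small effect.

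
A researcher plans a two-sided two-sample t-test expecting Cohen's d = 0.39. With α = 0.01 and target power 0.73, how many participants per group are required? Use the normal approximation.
n = 134 per group

Sample size formula (two-sample t-test, normal approximation):
n = 2 · ((z_{α/2} + z_β) / d)²

z_{α/2} = 2.576 (for α = 0.01, two-sided)
z_β = 0.613 (for power = 0.73)
d = 0.39

n = 2 · ((2.576 + 0.613) / 0.39)²
n = 2 · (8.177)²
n ≈ 133.73
Round up to the next whole number: n = 134 per group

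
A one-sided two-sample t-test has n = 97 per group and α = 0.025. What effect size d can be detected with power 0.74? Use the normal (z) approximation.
d ≈ 0.37

Minimum detectable effect (two-sample t-test, normal approximation):
d = (z_α + z_β) / √(n/2)
d = (1.960 + 0.643) / √(97/2)
d = 2.603 / 6.964
d ≈ 0.37

By Cohen's convention (0.2 small / 0.5 medium / 0.8 large): small effect.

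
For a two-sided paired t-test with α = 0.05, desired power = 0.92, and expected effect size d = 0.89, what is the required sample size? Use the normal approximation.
n = 15 pairs

Sample size formula (paired t-test, normal approximation):
n = ((z_{α/2} + z_β) / d)²

z_{α/2} = 1.960 (for α = 0.05, two-sided)
z_β = 1.405 (for power = 0.92)
d = 0.89

n = ((1.960 + 1.405) / 0.89)²
n = (3.781)²
n ≈ 14.30
Round up to the next whole number: n = 15 pairs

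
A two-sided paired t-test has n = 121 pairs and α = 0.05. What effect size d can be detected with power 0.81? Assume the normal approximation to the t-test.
d ≈ 0.26

Minimum detectable effect (paired t-test, normal approximation):
d = (z_{α/2} + z_β) / √n
d = (1.960 + 0.878) / √121
d = 2.838 / 11.000
d ≈ 0.26

By Cohen's convention (0.2 small / 0.5 medium / 0.8 large): small effect.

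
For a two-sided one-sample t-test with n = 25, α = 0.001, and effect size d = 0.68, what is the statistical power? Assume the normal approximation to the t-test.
Power ≈ 0.54

Power calculation (one-sample t-test, normal approximation):
z_β = d · √n - z_{α/2}
z_β = 0.68 · √25 - 3.291
z_β = 0.68 · 5.000 - 3.291
z_β = 0.109

Power = Φ(z_β) = Φ(0.109) ≈ 0.544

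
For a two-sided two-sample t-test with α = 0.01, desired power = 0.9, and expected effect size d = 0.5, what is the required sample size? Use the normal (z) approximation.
n = 120 per group

Sample size formula (two-sample t-test, normal approximation):
n = 2 · ((z_{α/2} + z_β) / d)²

z_{α/2} = 2.576 (for α = 0.01, two-sided)
z_β = 1.282 (for power = 0.9)
d = 0.5

n = 2 · ((2.576 + 1.282) / 0.5)²
n = 2 · (7.716)²
n ≈ 119.07
Round up to the next whole number: n = 120 per group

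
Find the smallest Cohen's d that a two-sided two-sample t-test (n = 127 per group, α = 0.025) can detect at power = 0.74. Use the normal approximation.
d ≈ 0.36

Minimum detectable effect (two-sample t-test, normal approximation):
d = (z_{α/2} + z_β) / √(n/2)
d = (2.241 + 0.643) / √(127/2)
d = 2.885 / 7.969
d ≈ 0.36

By Cohen's convention (0.2 small / 0.5 medium / 0.8 large): small effect.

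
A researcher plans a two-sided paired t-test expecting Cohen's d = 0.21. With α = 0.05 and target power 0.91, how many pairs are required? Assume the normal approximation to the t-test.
n = 248 pairs

Sample size formula (paired t-test, normal approximation):
n = ((z_{α/2} + z_β) / d)²

z_{α/2} = 1.960 (for α = 0.05, two-sided)
z_β = 1.341 (for power = 0.91)
d = 0.21

n = ((1.960 + 1.341) / 0.21)²
n = (15.719)²
n ≈ 247.09
Round up to the next whole number: n = 248 pairs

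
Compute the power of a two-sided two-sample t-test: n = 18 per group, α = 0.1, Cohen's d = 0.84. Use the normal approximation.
Power ≈ 0.81

Power calculation (two-sample t-test, normal approximation):
z_β = d · √(n/2) - z_{α/2}
z_β = 0.84 · √(18/2) - 1.645
z_β = 0.84 · 3.000 - 1.645
z_β = 0.875

Power = Φ(z_β) = Φ(0.875) ≈ 0.809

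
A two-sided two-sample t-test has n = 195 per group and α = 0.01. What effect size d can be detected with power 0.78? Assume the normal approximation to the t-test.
d ≈ 0.34

Minimum detectable effect (two-sample t-test, normal approximation):
d = (z_{α/2} + z_β) / √(n/2)
d = (2.576 + 0.772) / √(195/2)
d = 3.348 / 9.874
d ≈ 0.34

By Cohen's convention (0.2 small / 0.5 medium / 0.8 large): small effect.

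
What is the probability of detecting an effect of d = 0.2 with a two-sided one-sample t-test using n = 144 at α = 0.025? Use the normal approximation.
Power ≈ 0.56

Power calculation (one-sample t-test, normal approximation):
z_β = d · √n - z_{α/2}
z_β = 0.2 · √144 - 2.241
z_β = 0.2 · 12.000 - 2.241
z_β = 0.159

Power = Φ(z_β) = Φ(0.159) ≈ 0.563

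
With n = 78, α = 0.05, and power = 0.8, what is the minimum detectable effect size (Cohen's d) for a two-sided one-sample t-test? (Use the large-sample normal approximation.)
d ≈ 0.32

Minimum detectable effect (one-sample t-test, normal approximation):
d = (z_{α/2} + z_β) / √n
d = (1.960 + 0.842) / √78
d = 2.802 / 8.832
d ≈ 0.32

By Cohen's convention (0.2 small / 0.5 medium / 0.8 large): small effect.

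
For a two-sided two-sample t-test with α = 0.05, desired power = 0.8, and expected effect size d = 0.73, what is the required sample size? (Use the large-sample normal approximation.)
n = 30 per group

Sample size formula (two-sample t-test, normal approximation):
n = 2 · ((z_{α/2} + z_β) / d)²

z_{α/2} = 1.960 (for α = 0.05, two-sided)
z_β = 0.842 (for power = 0.8)
d = 0.73

n = 2 · ((1.960 + 0.842) / 0.73)²
n = 2 · (3.838)²
n ≈ 29.46
Round up to the next whole number: n = 30 per group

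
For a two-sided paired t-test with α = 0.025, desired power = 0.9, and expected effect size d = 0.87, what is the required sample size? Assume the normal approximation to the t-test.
n = 17 pairs

Sample size formula (paired t-test, normal approximation):
n = ((z_{α/2} + z_β) / d)²

z_{α/2} = 2.241 (for α = 0.025, two-sided)
z_β = 1.282 (for power = 0.9)
d = 0.87

n = ((2.241 + 1.282) / 0.87)²
n = (4.049)²
n ≈ 16.39
Round up to the next whole number: n = 17 pairs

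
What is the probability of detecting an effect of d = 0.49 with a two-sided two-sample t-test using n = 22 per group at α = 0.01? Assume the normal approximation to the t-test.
Power ≈ 0.17

Power calculation (two-sample t-test, normal approximation):
z_β = d · √(n/2) - z_{α/2}
z_β = 0.49 · √(22/2) - 2.576
z_β = 0.49 · 3.317 - 2.576
z_β = -0.951

Power = Φ(z_β) = Φ(-0.951) ≈ 0.171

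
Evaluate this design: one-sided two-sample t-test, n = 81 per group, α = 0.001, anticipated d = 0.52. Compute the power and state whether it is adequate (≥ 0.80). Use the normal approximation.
Power ≈ 0.59; the study is underpowered (power < 0.80)

Power calculation (two-sample t-test, normal approximation):
z_β = d · √(n/2) - z_α
z_β = 0.52 · √(81/2) - 3.090
z_β = 0.52 · 6.364 - 3.090
z_β = 0.219

Power = Φ(z_β) = Φ(0.219) ≈ 0.587

Effect size d = 0.52 is medium by Cohen's convention (0.2/0.5/0.8).

Threshold: power ≥ 0.80 is conventionally adequate.
Power ≈ 0.59 → the study is underpowered (power < 0.80).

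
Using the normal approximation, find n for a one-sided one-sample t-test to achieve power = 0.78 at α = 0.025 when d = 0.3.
n = 83

Sample size formula (one-sample t-test, normal approximation):
n = ((z_α + z_β) / d)²

z_α = 1.960 (for α = 0.025, one-sided)
z_β = 0.772 (for power = 0.78)
d = 0.3

n = ((1.960 + 0.772) / 0.3)²
n = (9.107)²
n ≈ 82.94
Round up to the next whole number: n = 83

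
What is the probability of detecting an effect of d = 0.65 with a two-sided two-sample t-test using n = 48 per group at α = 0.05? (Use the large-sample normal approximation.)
Power ≈ 0.89

Power calculation (two-sample t-test, normal approximation):
z_β = d · √(n/2) - z_{α/2}
z_β = 0.65 · √(48/2) - 1.960
z_β = 0.65 · 4.899 - 1.960
z_β = 1.224

Power = Φ(z_β) = Φ(1.224) ≈ 0.890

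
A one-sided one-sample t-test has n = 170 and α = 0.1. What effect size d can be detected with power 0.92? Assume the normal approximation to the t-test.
d ≈ 0.21

Minimum detectable effect (one-sample t-test, normal approximation):
d = (z_α + z_β) / √n
d = (1.282 + 1.405) / √170
d = 2.687 / 13.038
d ≈ 0.21

By Cohen's convention (0.2 small / 0.5 medium / 0.8 large): small effect.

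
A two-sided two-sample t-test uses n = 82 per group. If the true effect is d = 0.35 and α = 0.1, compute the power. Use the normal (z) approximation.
Power ≈ 0.72

Power calculation (two-sample t-test, normal approximation):
z_β = d · √(n/2) - z_{α/2}
z_β = 0.35 · √(82/2) - 1.645
z_β = 0.35 · 6.403 - 1.645
z_β = 0.596

Power = Φ(z_β) = Φ(0.596) ≈ 0.724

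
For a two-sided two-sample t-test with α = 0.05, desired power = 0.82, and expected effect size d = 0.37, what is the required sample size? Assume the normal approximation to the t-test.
n = 121 per group

Sample size formula (two-sample t-test, normal approximation):
n = 2 · ((z_{α/2} + z_β) / d)²

z_{α/2} = 1.960 (for α = 0.05, two-sided)
z_β = 0.915 (for power = 0.82)
d = 0.37

n = 2 · ((1.960 + 0.915) / 0.37)²
n = 2 · (7.770)²
n ≈ 120.75
Round up to the next whole number: n = 121 per group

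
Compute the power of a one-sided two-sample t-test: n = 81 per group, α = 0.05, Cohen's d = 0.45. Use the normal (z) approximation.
Power ≈ 0.89

Power calculation (two-sample t-test, normal approximation):
z_β = d · √(n/2) - z_α
z_β = 0.45 · √(81/2) - 1.645
z_β = 0.45 · 6.364 - 1.645
z_β = 1.219

Power = Φ(z_β) = Φ(1.219) ≈ 0.889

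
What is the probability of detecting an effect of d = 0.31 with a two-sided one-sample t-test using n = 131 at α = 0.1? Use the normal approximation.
Power ≈ 0.97

Power calculation (one-sample t-test, normal approximation):
z_β = d · √n - z_{α/2}
z_β = 0.31 · √131 - 1.645
z_β = 0.31 · 11.446 - 1.645
z_β = 1.903

Power = Φ(z_β) = Φ(1.903) ≈ 0.971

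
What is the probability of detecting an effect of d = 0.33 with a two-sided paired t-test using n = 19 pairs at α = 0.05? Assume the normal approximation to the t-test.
Power ≈ 0.30

Power calculation (paired t-test, normal approximation):
z_β = d · √n - z_{α/2}
z_β = 0.33 · √19 - 1.960
z_β = 0.33 · 4.359 - 1.960
z_β = -0.522

Power = Φ(z_β) = Φ(-0.522) ≈ 0.301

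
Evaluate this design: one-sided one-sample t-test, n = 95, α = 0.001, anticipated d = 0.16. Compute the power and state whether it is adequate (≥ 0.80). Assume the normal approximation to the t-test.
Power ≈ 0.06; the study is underpowered (power < 0.80)

Power calculation (one-sample t-test, normal approximation):
z_β = d · √n - z_α
z_β = 0.16 · √95 - 3.090
z_β = 0.16 · 9.747 - 3.090
z_β = -1.531

Power = Φ(z_β) = Φ(-1.531) ≈ 0.063

Effect size d = 0.16 is very small by Cohen's convention (0.2/0.5/0.8).

Threshold: power ≥ 0.80 is conventionally adequate.
Power ≈ 0.06 → the study is underpowered (power < 0.80).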